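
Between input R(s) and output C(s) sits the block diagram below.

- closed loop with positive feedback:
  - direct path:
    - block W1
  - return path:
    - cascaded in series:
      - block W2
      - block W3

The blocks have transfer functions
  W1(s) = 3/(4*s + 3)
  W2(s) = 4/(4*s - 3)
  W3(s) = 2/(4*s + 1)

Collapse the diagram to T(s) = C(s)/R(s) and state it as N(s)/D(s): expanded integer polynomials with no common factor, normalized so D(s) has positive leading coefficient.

Reducing step by step:

(1) multiply W2, W3 (series), giving 8/(16*s^2 - 8*s - 3)
(2) feedback reduction of W1, (W2*W3); the result is T(s) itself (integer coefficients, no common factor, positive leading denominator coefficient)

Answer: (48*s^2 - 24*s - 9)/(64*s^3 + 16*s^2 - 36*s - 33)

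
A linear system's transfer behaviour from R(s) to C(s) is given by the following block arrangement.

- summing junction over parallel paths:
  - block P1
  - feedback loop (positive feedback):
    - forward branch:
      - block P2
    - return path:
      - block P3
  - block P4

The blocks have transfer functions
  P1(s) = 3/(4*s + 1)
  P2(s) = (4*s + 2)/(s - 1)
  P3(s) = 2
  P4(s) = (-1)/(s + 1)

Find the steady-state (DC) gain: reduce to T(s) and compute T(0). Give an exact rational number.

The answer is 8/5.

Reasoning:
Step 1: feedback reduction of P2, P3, giving (-4*s - 2)/(7*s + 5)
Step 2: combine P1, [P2/(1-P2*P3)], P4 in parallel, giving (-16*s^3 - 35*s^2 - 5*s + 8)/(28*s^3 + 55*s^2 + 32*s + 5)
Step 2 gives the overall T(s). Then T(0) = 8/5.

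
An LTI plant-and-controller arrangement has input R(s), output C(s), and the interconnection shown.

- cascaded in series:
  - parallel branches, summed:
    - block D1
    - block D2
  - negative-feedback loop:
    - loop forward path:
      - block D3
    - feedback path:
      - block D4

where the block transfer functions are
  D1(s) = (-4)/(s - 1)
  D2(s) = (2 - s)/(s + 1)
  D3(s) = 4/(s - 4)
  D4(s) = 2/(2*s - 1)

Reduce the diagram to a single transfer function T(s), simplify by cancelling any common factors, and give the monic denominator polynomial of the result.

Answer: s^4 - 9*s^3/2 + 5*s^2 + 9*s/2 - 6

Working:
Step 1 - add D1, D2 (parallel), giving (-s^2 - s - 6)/(s^2 - 1)
Step 2 - reduce the feedback loop with forward D3 and return D4, giving (8*s - 4)/(2*s^2 - 9*s + 12)
Step 3 - reduce the series chain (D1+D2), [D3/(1+D3*D4)], giving (-8*s^3 - 4*s^2 - 44*s + 24)/(2*s^4 - 9*s^3 + 10*s^2 + 9*s - 12)
That last expression is T(s), already simplified. Scaling its denominator by 1/2 (the reciprocal of the leading coefficient) yields the monic denominator.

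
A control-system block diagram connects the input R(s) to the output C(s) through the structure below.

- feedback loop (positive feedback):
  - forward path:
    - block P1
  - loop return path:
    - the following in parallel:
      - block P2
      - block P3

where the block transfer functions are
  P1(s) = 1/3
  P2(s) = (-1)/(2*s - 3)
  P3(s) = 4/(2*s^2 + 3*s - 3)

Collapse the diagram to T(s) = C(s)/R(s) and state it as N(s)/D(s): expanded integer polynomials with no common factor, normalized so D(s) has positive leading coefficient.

Reducing step by step:

Step 1: combine P2, P3 in parallel: (-2*s^2 + 5*s - 9)/(4*s^3 - 15*s + 9)
Step 2: reduce the feedback loop with forward P1 and return (P2+P3): this yields T(s), and no further normalization is needed

Answer: (4*s^3 - 15*s + 9)/(12*s^3 + 2*s^2 - 50*s + 36)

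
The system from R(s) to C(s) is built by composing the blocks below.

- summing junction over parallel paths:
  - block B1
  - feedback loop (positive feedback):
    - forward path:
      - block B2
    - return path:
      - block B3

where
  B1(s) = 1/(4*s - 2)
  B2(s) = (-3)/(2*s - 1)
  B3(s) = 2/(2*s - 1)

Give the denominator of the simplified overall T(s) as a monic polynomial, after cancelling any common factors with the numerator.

Reducing step by step:

(1) close the feedback loop around B2, B3 -> (3 - 6*s)/(4*s^2 - 4*s + 7)
(2) parallel reduction of B1, [B2/(1-B2*B3)] -> (-20*s^2 + 20*s + 1)/(16*s^3 - 24*s^2 + 36*s - 14)
No further cancellation is possible in the step-2 result, so that is T(s). Its denominator becomes monic after dividing by the leading coefficient 16.

Answer: s^3 - 3*s^2/2 + 9*s/4 - 7/8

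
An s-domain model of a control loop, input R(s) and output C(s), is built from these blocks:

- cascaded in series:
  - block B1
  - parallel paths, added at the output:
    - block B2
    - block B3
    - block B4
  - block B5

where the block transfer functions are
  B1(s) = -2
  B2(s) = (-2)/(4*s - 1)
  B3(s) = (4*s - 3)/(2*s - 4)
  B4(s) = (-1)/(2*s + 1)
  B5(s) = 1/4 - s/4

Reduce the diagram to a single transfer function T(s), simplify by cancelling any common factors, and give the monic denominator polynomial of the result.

Reducing step by step:

Step 1: reduce the parallel group B2, B3, B4, giving (32*s^3 - 32*s^2 + 20*s + 7)/(16*s^3 - 28*s^2 - 10*s + 4)
Step 2: cascade B1, (B2+B3+B4), B5, giving (32*s^4 - 64*s^3 + 52*s^2 - 13*s - 7)/(32*s^3 - 56*s^2 - 20*s + 8)
The result of step 2 is T(s) in lowest terms. Its denominator has leading coefficient 32; dividing the denominator through by 32 makes it monic.

Answer: s^3 - 7*s^2/4 - 5*s/8 + 1/4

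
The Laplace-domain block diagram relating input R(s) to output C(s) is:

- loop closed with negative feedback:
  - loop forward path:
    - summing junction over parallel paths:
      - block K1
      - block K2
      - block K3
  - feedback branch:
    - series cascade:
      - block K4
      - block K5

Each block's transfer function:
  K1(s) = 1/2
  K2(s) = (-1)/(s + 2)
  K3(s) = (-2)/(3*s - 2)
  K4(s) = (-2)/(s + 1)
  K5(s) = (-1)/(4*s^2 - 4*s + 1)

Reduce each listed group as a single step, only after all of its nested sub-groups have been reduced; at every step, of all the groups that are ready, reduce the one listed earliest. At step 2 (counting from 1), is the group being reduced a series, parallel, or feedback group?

Reducing step by step:

Step 1: add K1, K2, K3 (parallel)
Step 2: cascade K4, K5
Step 3: apply the feedback formula to (K1+K2+K3), (K4*K5)
The group at step 2 is a series group.

Answer: series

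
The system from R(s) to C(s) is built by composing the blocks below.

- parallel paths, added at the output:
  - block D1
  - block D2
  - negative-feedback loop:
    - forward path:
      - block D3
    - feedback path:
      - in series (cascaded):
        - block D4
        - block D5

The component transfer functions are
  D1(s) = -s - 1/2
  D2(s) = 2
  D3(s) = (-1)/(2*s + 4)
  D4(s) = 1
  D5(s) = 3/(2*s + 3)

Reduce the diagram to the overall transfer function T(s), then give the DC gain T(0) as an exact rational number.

Step 1: cascade D4, D5 -> 3/(2*s + 3)
Step 2: reduce the feedback loop with forward D3 and return (D4*D5) -> (-2*s - 3)/(4*s^2 + 14*s + 9)
Step 3: reduce the parallel group D1, D2, [D3/(1+D3*(D4*D5))] -> (-8*s^3 - 16*s^2 + 20*s + 21)/(8*s^2 + 28*s + 18)
Evaluating the step-3 result (the overall T(s)) at s = 0 gives T(0) = 21/18 = 7/6.

Therefore the answer is 7/6.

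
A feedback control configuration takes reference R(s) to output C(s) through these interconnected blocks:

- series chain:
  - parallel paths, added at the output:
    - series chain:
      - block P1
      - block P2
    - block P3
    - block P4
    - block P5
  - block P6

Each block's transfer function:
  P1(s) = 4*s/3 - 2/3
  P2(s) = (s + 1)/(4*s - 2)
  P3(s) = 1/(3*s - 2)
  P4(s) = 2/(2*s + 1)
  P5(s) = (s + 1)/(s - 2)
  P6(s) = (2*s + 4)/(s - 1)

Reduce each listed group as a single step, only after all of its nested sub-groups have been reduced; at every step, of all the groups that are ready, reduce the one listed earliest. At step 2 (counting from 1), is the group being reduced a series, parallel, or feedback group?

[1] multiply P1, P2 (series)
[2] reduce the parallel group (P1*P2), P3, P4, P5
[3] multiply ((P1*P2)+P3+P4+P5), P6 (series)
At step 2 the group reduced is parallel.

Hence the answer: parallel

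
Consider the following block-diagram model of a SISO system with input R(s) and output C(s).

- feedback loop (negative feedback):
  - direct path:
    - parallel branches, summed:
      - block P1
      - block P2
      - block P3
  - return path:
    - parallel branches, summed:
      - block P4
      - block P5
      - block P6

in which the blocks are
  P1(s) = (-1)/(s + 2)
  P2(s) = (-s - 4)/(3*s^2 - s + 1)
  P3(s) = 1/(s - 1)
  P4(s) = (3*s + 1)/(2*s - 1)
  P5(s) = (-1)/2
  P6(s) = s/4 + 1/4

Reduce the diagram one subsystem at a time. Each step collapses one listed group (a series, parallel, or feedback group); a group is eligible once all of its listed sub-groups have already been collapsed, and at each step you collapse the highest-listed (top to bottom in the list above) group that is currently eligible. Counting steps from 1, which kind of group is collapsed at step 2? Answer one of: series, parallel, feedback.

Step 1: add P1, P2, P3 (parallel)
Step 2: combine P4, P5, P6 in parallel
Step 3: feedback reduction of (P1+P2+P3), (P4+P5+P6)
So the answer for step 2 is parallel.

Final answer: parallel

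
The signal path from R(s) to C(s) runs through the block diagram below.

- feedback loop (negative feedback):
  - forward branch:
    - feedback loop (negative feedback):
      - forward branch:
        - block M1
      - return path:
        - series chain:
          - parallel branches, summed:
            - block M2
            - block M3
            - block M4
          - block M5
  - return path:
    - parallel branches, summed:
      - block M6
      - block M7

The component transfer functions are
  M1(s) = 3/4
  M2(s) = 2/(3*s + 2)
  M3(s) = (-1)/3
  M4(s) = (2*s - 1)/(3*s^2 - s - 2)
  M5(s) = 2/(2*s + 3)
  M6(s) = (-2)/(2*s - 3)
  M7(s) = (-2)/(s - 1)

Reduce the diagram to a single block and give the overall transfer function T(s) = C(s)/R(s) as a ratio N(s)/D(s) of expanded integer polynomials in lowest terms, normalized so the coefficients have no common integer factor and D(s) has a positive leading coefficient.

1. parallel reduction of M2, M3, M4 = (-3*s^2 + 13*s - 7)/(9*s^2 - 3*s - 6)
2. reduce the series chain (M2+M3+M4), M5 = (-6*s^2 + 26*s - 14)/(18*s^3 + 21*s^2 - 21*s - 18)
3. collapse the loop (M1 forward, ((M2+M3+M4)*M5) return) = (18*s^3 + 21*s^2 - 21*s - 18)/(24*s^3 + 22*s^2 - 2*s - 38)
4. add M6, M7 (parallel) = (8 - 6*s)/(2*s^2 - 5*s + 3)
5. reduce the feedback loop with forward [M1/(1+M1*((M2+M3+M4)*M5))] and return (M6+M7); the result is T(s) itself (integer coefficients, no common factor, positive leading denominator coefficient)

Answer: (36*s^4 - 12*s^3 - 105*s^2 + 27*s + 54)/(48*s^4 - 136*s^3 - 160*s^2 + 134*s + 258)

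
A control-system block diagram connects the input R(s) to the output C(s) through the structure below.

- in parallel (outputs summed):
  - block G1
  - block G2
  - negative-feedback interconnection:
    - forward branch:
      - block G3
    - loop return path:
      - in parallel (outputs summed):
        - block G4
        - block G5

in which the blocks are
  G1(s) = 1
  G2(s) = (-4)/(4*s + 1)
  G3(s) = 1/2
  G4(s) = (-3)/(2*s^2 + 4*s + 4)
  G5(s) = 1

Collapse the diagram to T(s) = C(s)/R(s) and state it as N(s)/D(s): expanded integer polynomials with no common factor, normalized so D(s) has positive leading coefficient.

[1] reduce the parallel group G4, G5: (2*s^2 + 4*s + 1)/(2*s^2 + 4*s + 4)
[2] feedback reduction of G3, (G4+G5): (2*s^2 + 4*s + 4)/(6*s^2 + 12*s + 9)
[3] sum the parallel branches G1, G2, [G3/(1+G3*(G4+G5))], which is the overall transfer function T(s) = C(s)/R(s) in lowest terms

Hence the answer: (32*s^3 + 48*s^2 + 20*s - 23)/(24*s^3 + 54*s^2 + 48*s + 9)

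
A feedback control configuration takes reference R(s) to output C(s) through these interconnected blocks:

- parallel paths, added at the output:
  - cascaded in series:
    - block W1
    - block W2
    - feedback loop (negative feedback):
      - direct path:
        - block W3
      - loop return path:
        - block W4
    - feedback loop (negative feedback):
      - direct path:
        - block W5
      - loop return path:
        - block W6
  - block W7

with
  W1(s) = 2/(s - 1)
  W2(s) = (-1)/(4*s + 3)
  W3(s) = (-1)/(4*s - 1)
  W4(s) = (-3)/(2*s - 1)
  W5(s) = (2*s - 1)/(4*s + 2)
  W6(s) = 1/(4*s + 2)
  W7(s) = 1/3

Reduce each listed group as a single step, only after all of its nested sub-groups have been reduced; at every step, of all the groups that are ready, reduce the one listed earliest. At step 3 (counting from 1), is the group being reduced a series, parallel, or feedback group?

Step 1: reduce the feedback loop with forward W3 and return W4
Step 2: reduce the feedback loop with forward W5 and return W6
Step 3: combine W1, W2, [W3/(1+W3*W4)], [W5/(1+W5*W6)] in series
Step 4: add (W1*W2*[W3/(1+W3*W4)]*[W5/(1+W5*W6)]), W7 (parallel)
The group at step 3 is a series group.

Final answer: series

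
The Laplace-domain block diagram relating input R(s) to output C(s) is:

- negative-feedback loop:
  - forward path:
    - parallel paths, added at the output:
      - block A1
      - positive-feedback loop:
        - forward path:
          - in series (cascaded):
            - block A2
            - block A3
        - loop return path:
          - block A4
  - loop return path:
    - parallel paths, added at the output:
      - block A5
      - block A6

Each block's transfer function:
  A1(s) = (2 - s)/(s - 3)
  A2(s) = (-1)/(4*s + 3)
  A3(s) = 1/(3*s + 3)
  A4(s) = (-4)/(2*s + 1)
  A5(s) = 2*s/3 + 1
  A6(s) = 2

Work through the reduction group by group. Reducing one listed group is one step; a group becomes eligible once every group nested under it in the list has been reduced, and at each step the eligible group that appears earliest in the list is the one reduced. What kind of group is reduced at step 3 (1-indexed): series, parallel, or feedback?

[1] combine A2, A3 in series
[2] reduce the feedback loop with forward (A2*A3) and return A4
[3] sum the parallel branches A1, [(A2*A3)/(1-(A2*A3)*A4)]
[4] add A5, A6 (parallel)
[5] apply the feedback formula to (A1+[(A2*A3)/(1-(A2*A3)*A4)]), (A5+A6)
Step 3: parallel.

Hence the answer: parallel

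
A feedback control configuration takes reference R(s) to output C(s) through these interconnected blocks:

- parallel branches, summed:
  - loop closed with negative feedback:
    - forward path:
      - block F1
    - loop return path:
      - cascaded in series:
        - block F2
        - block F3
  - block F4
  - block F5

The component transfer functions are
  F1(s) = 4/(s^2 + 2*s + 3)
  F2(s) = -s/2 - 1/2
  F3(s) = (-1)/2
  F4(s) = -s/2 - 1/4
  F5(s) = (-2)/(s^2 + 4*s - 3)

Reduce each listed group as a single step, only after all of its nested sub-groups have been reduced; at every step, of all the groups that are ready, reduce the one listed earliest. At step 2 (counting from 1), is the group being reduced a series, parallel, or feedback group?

Answer: feedback

Working:
[1] combine F2, F3 in series
[2] close the feedback loop around F1, (F2*F3)
[3] combine [F1/(1+F1*(F2*F3))], F4, F5 in parallel
The group at step 2 is a feedback group.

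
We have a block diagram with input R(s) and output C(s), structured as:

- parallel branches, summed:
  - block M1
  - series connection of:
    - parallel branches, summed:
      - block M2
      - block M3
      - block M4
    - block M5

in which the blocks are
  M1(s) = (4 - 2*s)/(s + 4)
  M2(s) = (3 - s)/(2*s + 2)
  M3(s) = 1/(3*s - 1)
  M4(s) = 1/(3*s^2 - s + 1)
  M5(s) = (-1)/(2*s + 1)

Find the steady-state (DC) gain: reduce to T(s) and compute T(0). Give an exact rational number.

The answer is -1/2.

Reasoning:
1. parallel reduction of M2, M3, M4 -> (-9*s^4 + 39*s^3 - 12*s^2 + 17*s - 3)/(18*s^4 + 6*s^3 - 4*s^2 + 6*s - 2)
2. combine (M2+M3+M4), M5 in series -> (9*s^4 - 39*s^3 + 12*s^2 - 17*s + 3)/(36*s^5 + 30*s^4 - 2*s^3 + 8*s^2 + 2*s - 2)
3. combine M1, ((M2+M3+M4)*M5) in parallel -> (-72*s^6 + 93*s^5 + 121*s^4 - 168*s^3 + 59*s^2 - 53*s + 4)/(36*s^6 + 174*s^5 + 118*s^4 + 34*s^2 + 6*s - 8)
The step-3 result is T(s). Setting s = 0: T(0) = 4/(-8) = -1/2.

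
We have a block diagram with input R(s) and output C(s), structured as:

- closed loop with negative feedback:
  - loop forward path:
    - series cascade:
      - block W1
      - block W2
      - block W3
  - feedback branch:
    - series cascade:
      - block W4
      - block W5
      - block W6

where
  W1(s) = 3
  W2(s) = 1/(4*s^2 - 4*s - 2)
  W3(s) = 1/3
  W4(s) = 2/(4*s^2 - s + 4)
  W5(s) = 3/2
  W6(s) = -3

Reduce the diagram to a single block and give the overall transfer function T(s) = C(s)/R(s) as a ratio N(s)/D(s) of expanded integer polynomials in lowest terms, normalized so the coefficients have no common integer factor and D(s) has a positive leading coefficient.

Reducing step by step:

Step 1: combine W1, W2, W3 in series; result 1/(4*s^2 - 4*s - 2)
Step 2: cascade W4, W5, W6; result (-9)/(4*s^2 - s + 4)
Step 3: feedback reduction of (W1*W2*W3), (W4*W5*W6): this yields T(s), and no further normalization is needed

Answer: (4*s^2 - s + 4)/(16*s^4 - 20*s^3 + 12*s^2 - 14*s - 17)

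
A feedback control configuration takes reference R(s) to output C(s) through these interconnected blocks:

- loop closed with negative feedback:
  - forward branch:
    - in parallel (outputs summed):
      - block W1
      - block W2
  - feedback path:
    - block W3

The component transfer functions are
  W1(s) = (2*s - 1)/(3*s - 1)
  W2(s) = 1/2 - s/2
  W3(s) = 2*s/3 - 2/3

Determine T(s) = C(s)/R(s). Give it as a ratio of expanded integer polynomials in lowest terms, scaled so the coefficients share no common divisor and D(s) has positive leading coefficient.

The answer is (9*s^2 - 24*s + 9)/(6*s^3 - 22*s^2 + 4*s).

Reasoning:
Step 1. reduce the parallel group W1, W2 gives (-3*s^2 + 8*s - 3)/(6*s - 2)
Step 2. feedback reduction of (W1+W2), W3; the result is T(s) itself (integer coefficients, no common factor, positive leading denominator coefficient)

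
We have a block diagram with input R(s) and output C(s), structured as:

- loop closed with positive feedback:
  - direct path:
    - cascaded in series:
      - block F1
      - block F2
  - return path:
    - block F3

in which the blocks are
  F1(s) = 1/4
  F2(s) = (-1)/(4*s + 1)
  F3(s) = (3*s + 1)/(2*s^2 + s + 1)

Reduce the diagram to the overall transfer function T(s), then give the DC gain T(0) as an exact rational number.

The answer is -1/5.

Reasoning:
Step 1 - reduce the series chain F1, F2: (-1)/(16*s + 4)
Step 2 - apply the feedback formula to (F1*F2), F3: (-2*s^2 - s - 1)/(32*s^3 + 24*s^2 + 23*s + 5)
DC gain: substitute s = 0 into T(s) from step 2: T(0) = -1/5.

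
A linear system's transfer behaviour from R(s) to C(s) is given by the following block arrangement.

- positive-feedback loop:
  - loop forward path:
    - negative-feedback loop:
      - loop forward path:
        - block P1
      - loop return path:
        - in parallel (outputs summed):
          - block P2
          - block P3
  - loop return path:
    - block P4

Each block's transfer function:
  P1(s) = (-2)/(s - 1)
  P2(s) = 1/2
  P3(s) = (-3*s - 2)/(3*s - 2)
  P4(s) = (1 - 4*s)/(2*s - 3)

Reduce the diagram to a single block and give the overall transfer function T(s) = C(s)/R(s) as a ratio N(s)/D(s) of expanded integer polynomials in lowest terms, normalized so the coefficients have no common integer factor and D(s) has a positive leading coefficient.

1. reduce the parallel group P2, P3 gives (-3*s - 6)/(6*s - 4)
2. collapse the loop (P1 forward, (P2+P3) return) gives (4 - 6*s)/(3*s^2 - 2*s + 8)
3. reduce the feedback loop with forward [P1/(1+P1*(P2+P3))] and return P4, which is the overall transfer function T(s) = C(s)/R(s) in lowest terms

Hence the answer: (-12*s^2 + 26*s - 12)/(6*s^3 - 37*s^2 + 44*s - 28)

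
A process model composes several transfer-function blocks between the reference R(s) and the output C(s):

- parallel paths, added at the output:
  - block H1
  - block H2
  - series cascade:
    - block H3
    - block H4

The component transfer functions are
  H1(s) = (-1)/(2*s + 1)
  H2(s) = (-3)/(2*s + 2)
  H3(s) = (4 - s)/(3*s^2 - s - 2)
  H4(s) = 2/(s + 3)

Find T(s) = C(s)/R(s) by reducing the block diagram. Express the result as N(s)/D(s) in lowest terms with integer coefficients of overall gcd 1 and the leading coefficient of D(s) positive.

Reducing step by step:

[1] cascade H3, H4: (8 - 2*s)/(3*s^3 + 8*s^2 - 5*s - 6)
[2] reduce the parallel group H1, H2, (H3*H4) - this is the overall T(s), already in the required normalized form

Answer: (-24*s^4 - 87*s^3 + 20*s^2 + 117*s + 46)/(12*s^5 + 50*s^4 + 34*s^3 - 38*s^2 - 46*s - 12)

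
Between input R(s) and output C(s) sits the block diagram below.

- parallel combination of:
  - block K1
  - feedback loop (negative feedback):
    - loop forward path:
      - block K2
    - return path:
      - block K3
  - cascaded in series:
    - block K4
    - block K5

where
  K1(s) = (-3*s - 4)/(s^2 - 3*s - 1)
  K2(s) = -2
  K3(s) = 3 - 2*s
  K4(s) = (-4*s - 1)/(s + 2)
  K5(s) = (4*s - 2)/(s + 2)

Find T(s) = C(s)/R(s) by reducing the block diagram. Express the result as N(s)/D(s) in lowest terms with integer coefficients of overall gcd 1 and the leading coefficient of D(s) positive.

Step 1: reduce the feedback loop with forward K2 and return K3 gives (-2)/(4*s - 5)
Step 2: multiply K4, K5 (series) gives (-16*s^2 + 4*s + 2)/(s^2 + 4*s + 4)
Step 3: add K1, [K2/(1+K2*K3)], (K4*K5) (parallel), which is the overall transfer function T(s) = C(s)/R(s) in lowest terms

Final answer: (-64*s^5 + 274*s^4 - 287*s^3 - 84*s^2 + 150*s + 98)/(4*s^5 - s^4 - 41*s^3 - 19*s^2 + 64*s + 20)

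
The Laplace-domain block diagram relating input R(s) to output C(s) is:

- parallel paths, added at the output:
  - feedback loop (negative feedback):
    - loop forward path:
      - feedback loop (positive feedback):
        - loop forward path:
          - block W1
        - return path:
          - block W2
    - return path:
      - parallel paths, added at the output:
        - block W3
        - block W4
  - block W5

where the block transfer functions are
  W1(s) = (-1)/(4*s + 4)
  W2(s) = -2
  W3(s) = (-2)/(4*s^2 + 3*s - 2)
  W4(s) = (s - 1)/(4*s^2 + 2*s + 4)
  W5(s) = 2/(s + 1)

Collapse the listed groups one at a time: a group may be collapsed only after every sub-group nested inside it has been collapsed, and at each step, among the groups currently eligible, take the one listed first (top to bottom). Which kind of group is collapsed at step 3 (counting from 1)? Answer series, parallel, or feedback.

1. apply the feedback formula to W1, W2
2. sum the parallel branches W3, W4
3. apply the feedback formula to [W1/(1-W1*W2)], (W3+W4)
4. add [[W1/(1-W1*W2)]/(1+[W1/(1-W1*W2)]*(W3+W4))], W5 (parallel)
So the answer for step 3 is feedback.

Answer: feedback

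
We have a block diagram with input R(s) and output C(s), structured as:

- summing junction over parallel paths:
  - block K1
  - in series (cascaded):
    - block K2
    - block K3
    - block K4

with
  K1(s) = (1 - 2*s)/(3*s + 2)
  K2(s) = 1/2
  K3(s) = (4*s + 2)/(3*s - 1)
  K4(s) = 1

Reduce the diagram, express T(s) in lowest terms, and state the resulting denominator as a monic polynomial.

Answer: s^2 + s/3 - 2/9

Working:
1. reduce the series chain K2, K3, K4: (2*s + 1)/(3*s - 1)
2. combine K1, (K2*K3*K4) in parallel: (12*s + 1)/(9*s^2 + 3*s - 2)
The result of step 2 is T(s) in lowest terms. Its denominator has leading coefficient 9; dividing the denominator through by 9 makes it monic.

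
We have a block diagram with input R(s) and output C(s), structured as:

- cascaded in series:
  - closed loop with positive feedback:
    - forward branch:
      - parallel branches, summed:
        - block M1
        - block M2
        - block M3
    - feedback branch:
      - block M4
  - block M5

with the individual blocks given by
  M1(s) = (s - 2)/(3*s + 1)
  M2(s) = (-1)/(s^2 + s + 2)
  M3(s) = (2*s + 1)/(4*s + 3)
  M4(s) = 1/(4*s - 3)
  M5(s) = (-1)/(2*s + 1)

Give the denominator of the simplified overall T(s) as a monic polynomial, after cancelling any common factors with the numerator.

First reduce the diagram to T(s).

Step 1 - reduce the parallel group M1, M2, M3 -> (10*s^4 + 10*s^3 + 3*s^2 - 18*s - 13)/(12*s^4 + 25*s^3 + 40*s^2 + 29*s + 6)
Step 2 - apply the feedback formula to (M1+M2+M3), M4 -> (40*s^5 + 10*s^4 - 18*s^3 - 81*s^2 + 2*s + 39)/(48*s^5 + 54*s^4 + 75*s^3 - 7*s^2 - 45*s - 5)
Step 3 - combine [(M1+M2+M3)/(1-(M1+M2+M3)*M4)], M5 in series -> (-40*s^5 - 10*s^4 + 18*s^3 + 81*s^2 - 2*s - 39)/(96*s^6 + 156*s^5 + 204*s^4 + 61*s^3 - 97*s^2 - 55*s - 5)
Step 3 gives the fully reduced T(s), with no common factor left to cancel. The denominator's leading coefficient is 96, so divide each of its coefficients by 96 to get the monic form.

Answer: s^6 + 13*s^5/8 + 17*s^4/8 + 61*s^3/96 - 97*s^2/96 - 55*s/96 - 5/96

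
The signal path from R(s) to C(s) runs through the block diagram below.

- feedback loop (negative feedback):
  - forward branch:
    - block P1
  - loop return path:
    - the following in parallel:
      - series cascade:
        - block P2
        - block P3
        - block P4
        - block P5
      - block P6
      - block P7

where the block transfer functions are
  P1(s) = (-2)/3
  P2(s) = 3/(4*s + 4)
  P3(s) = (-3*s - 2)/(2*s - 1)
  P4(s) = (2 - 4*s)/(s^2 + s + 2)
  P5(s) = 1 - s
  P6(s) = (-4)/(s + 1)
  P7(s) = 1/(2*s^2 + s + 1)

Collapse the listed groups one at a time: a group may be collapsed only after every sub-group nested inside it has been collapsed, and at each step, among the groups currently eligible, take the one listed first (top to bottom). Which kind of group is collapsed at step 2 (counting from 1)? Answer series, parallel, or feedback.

The answer is parallel.

Reasoning:
Step 1. reduce the series chain P2, P3, P4, P5
Step 2. parallel reduction of (P2*P3*P4*P5), P6, P7
Step 3. collapse the loop (P1 forward, ((P2*P3*P4*P5)+P6+P7) return)
So the answer for step 2 is parallel.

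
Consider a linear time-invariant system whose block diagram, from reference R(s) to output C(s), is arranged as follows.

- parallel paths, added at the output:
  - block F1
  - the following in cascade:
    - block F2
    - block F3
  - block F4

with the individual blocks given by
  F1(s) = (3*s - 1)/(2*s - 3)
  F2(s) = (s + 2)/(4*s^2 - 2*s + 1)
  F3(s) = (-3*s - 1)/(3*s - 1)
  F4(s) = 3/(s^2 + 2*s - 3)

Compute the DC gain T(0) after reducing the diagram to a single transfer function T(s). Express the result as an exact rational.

The answer is 4/3.

Reasoning:
(1) reduce the series chain F2, F3 gives (-3*s^2 - 7*s - 2)/(12*s^3 - 10*s^2 + 5*s - 1)
(2) parallel reduction of F1, (F2*F3), F4 gives (36*s^6 + 24*s^5 - 112*s^4 + 25*s^3 + 85*s^2 - 64*s - 12)/(24*s^6 - 8*s^5 - 144*s^4 + 231*s^3 - 151*s^2 + 57*s - 9)
DC gain: substitute s = 0 into T(s) from step 2: T(0) = -12/(-9) = 4/3.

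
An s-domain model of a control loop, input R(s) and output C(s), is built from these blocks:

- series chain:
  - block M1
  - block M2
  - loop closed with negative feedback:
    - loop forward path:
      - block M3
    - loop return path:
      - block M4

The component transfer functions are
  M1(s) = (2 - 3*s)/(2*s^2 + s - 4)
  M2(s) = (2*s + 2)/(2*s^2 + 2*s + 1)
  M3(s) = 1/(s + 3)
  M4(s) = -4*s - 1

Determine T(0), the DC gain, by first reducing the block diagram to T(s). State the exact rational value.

Reducing step by step:

1. apply the feedback formula to M3, M4: (-1)/(3*s - 2)
2. combine M1, M2, [M3/(1+M3*M4)] in series: (2*s + 2)/(4*s^4 + 6*s^3 - 4*s^2 - 7*s - 4)
Evaluating the step-2 result (the overall T(s)) at s = 0 gives T(0) = 2/(-4) = -1/2.

Answer: -1/2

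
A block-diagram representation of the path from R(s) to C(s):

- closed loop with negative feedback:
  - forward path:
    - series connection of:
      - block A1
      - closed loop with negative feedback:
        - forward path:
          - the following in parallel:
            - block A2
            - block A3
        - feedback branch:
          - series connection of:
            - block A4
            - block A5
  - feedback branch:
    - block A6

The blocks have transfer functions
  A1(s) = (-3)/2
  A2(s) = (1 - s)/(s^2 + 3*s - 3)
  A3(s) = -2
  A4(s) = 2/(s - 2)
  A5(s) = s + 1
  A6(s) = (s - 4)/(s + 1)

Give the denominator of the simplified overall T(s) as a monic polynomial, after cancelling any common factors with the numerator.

1. parallel reduction of A2, A3 -> (-2*s^2 - 7*s + 7)/(s^2 + 3*s - 3)
2. series reduction of A4, A5 -> (2*s + 2)/(s - 2)
3. reduce the feedback loop with forward (A2+A3) and return (A4*A5) -> (2*s^3 + 3*s^2 - 21*s + 14)/(3*s^3 + 17*s^2 + 9*s - 20)
4. series reduction of A1, [(A2+A3)/(1+(A2+A3)*(A4*A5))] -> (-6*s^3 - 9*s^2 + 63*s - 42)/(6*s^3 + 34*s^2 + 18*s - 40)
5. collapse the loop ((A1*[(A2+A3)/(1+(A2+A3)*(A4*A5))]) forward, A6 return) -> (-6*s^4 - 15*s^3 + 54*s^2 + 21*s - 42)/(55*s^3 + 151*s^2 - 316*s + 128)
The result of step 5 is T(s) in lowest terms. Its denominator has leading coefficient 55; dividing the denominator through by 55 makes it monic.

Therefore the answer is s^3 + 151*s^2/55 - 316*s/55 + 128/55.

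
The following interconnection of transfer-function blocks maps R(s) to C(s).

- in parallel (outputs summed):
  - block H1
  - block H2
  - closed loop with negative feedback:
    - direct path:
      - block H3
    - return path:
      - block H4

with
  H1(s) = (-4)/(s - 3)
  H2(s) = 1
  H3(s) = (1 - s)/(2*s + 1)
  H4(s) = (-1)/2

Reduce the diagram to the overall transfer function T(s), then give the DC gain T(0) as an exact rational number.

The answer is 13/3.

Reasoning:
1. reduce the feedback loop with forward H3 and return H4 = (2 - 2*s)/(5*s + 1)
2. sum the parallel branches H1, H2, [H3/(1+H3*H4)] = (3*s^2 - 26*s - 13)/(5*s^2 - 14*s - 3)
DC gain: substitute s = 0 into T(s) from step 2: T(0) = -13/(-3) = 13/3.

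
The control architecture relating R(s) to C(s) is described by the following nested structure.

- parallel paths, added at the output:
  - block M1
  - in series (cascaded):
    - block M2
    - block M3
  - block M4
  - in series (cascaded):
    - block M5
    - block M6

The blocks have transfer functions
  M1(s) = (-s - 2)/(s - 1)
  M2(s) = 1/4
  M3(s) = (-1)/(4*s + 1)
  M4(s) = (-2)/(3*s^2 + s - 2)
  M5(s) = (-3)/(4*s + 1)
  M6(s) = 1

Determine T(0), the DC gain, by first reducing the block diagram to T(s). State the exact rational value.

The answer is -1/4.

Reasoning:
Step 1: combine M2, M3 in series; result (-1)/(16*s + 4)
Step 2: reduce the series chain M5, M6; result (-3)/(4*s + 1)
Step 3: parallel reduction of M1, (M2*M3), M4, (M5*M6); result (-48*s^4 - 163*s^3 - 34*s^2 + 127*s - 2)/(48*s^4 - 20*s^3 - 56*s^2 + 20*s + 8)
DC gain: substitute s = 0 into T(s) from step 3: T(0) = -2/8 = -1/4.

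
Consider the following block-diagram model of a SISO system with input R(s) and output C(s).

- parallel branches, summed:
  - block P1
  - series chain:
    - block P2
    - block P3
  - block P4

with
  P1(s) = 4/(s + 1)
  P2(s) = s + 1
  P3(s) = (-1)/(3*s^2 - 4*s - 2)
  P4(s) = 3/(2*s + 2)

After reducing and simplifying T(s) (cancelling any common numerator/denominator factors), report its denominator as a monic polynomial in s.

The answer is s^3 - s^2/3 - 2*s - 2/3.

Reasoning:
1. series reduction of P2, P3 gives (-s - 1)/(3*s^2 - 4*s - 2)
2. sum the parallel branches P1, (P2*P3), P4 gives (31*s^2 - 48*s - 24)/(6*s^3 - 2*s^2 - 12*s - 4)
Step 2 gives the fully reduced T(s), with no common factor left to cancel. The denominator's leading coefficient is 6, so divide each of its coefficients by 6 to get the monic form.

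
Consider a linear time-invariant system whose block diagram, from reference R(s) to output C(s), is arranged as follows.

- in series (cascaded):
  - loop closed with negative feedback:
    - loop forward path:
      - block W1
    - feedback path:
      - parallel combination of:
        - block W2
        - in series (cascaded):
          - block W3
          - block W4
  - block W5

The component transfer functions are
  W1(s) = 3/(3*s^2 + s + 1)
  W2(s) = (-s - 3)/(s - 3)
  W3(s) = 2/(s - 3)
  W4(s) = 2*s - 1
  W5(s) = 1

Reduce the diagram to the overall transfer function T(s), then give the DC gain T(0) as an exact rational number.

Step 1. series reduction of W3, W4 -> (4*s - 2)/(s - 3)
Step 2. combine W2, (W3*W4) in parallel -> (3*s - 5)/(s - 3)
Step 3. collapse the loop (W1 forward, (W2+(W3*W4)) return) -> (3*s - 9)/(3*s^3 - 8*s^2 + 7*s - 18)
Step 4. reduce the series chain [W1/(1+W1*(W2+(W3*W4)))], W5 -> (3*s - 9)/(3*s^3 - 8*s^2 + 7*s - 18)
Step 4 gives the overall T(s). Then T(0) = -9/(-18) = 1/2.

Answer: 1/2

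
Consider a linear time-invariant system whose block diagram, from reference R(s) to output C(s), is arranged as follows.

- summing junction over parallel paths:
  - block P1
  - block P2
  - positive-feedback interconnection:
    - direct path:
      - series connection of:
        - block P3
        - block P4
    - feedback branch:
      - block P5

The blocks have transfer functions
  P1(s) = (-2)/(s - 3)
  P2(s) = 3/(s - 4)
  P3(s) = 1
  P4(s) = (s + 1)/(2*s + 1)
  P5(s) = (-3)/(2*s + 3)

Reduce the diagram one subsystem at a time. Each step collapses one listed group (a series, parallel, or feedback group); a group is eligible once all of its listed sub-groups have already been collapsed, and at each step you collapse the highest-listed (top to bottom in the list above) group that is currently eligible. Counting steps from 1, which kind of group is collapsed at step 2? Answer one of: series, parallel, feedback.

[1] combine P3, P4 in series
[2] feedback reduction of (P3*P4), P5
[3] combine P1, P2, [(P3*P4)/(1-(P3*P4)*P5)] in parallel
Step 2 collapses a feedback group.

Therefore the answer is feedback.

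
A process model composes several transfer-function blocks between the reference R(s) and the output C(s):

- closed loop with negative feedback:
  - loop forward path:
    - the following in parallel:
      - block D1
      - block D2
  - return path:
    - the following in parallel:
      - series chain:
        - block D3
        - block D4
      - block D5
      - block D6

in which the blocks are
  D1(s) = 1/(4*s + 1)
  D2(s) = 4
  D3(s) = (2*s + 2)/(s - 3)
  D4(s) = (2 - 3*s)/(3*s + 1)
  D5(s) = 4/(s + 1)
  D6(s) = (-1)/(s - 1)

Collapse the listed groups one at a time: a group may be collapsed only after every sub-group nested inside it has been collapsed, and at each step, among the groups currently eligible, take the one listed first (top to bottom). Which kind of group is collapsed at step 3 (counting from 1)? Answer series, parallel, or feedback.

Step 1 - parallel reduction of D1, D2
Step 2 - combine D3, D4 in series
Step 3 - reduce the parallel group (D3*D4), D5, D6
Step 4 - collapse the loop ((D1+D2) forward, ((D3*D4)+D5+D6) return)
Step 3: parallel.

Hence the answer: parallel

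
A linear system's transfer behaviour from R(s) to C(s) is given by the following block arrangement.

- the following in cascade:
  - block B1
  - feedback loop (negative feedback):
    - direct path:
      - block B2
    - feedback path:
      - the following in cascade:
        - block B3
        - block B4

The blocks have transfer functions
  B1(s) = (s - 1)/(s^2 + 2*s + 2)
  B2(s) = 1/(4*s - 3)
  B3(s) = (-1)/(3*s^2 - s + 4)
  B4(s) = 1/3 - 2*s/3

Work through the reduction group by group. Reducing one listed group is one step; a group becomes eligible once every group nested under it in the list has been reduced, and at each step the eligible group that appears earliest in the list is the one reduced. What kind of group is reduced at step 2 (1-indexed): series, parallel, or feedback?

Step 1 - combine B3, B4 in series
Step 2 - collapse the loop (B2 forward, (B3*B4) return)
Step 3 - multiply B1, [B2/(1+B2*(B3*B4))] (series)
The group at step 2 is a feedback group.

Final answer: feedback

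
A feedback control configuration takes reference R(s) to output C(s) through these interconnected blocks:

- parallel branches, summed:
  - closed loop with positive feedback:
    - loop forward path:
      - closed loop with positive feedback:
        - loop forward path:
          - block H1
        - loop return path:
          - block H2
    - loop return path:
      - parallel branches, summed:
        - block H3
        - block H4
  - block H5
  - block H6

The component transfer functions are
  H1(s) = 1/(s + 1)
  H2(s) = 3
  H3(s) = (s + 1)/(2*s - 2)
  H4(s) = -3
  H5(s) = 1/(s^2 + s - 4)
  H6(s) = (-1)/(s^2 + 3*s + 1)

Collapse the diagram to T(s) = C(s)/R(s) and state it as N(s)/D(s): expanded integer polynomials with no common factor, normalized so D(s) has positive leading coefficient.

Step 1 - apply the feedback formula to H1, H2, giving 1/(s - 2)
Step 2 - add H3, H4 (parallel), giving (7 - 5*s)/(2*s - 2)
Step 3 - close the feedback loop around [H1/(1-H1*H2)], (H3+H4), giving (2*s - 2)/(2*s^2 - s - 3)
Step 4 - sum the parallel branches [[H1/(1-H1*H2)]/(1-[H1/(1-H1*H2)]*(H3+H4))], H5, H6, which is the overall transfer function T(s) = C(s)/R(s) in lowest terms

Hence the answer: (2*s^5 + 6*s^4 - 4*s^3 - 14*s^2 + 3*s - 7)/(2*s^6 + 7*s^5 - 7*s^4 - 34*s^3 + 3*s^2 + 37*s + 12)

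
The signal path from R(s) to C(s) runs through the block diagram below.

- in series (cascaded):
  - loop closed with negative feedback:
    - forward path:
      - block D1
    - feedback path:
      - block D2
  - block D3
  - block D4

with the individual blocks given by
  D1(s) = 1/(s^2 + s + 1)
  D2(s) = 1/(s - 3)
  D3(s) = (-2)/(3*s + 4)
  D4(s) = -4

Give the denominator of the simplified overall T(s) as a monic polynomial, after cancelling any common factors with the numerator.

[1] apply the feedback formula to D1, D2 gives (s - 3)/(s^3 - 2*s^2 - 2*s - 2)
[2] series reduction of [D1/(1+D1*D2)], D3, D4 gives (8*s - 24)/(3*s^4 - 2*s^3 - 14*s^2 - 14*s - 8)
No further cancellation is possible in the step-2 result, so that is T(s). Its denominator becomes monic after dividing by the leading coefficient 3.

Answer: s^4 - 2*s^3/3 - 14*s^2/3 - 14*s/3 - 8/3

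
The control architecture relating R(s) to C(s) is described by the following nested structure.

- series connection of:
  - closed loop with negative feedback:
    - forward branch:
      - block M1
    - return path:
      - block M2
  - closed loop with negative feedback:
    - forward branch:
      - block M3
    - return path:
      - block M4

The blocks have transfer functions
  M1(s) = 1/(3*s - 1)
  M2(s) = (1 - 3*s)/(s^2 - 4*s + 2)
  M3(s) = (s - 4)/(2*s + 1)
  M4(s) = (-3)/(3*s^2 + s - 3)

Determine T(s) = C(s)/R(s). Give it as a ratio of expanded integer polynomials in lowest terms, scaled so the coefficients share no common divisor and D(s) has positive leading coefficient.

Step 1. apply the feedback formula to M1, M2 -> (s^2 - 4*s + 2)/(3*s^3 - 13*s^2 + 7*s - 1)
Step 2. feedback reduction of M3, M4 -> (3*s^3 - 11*s^2 - 7*s + 12)/(6*s^3 + 5*s^2 - 8*s + 9)
Step 3. series reduction of [M1/(1+M1*M2)], [M3/(1+M3*M4)]: this yields T(s), and no further normalization is needed

Hence the answer: (3*s^5 - 23*s^4 + 43*s^3 + 18*s^2 - 62*s + 24)/(18*s^6 - 63*s^5 - 47*s^4 + 160*s^3 - 178*s^2 + 71*s - 9)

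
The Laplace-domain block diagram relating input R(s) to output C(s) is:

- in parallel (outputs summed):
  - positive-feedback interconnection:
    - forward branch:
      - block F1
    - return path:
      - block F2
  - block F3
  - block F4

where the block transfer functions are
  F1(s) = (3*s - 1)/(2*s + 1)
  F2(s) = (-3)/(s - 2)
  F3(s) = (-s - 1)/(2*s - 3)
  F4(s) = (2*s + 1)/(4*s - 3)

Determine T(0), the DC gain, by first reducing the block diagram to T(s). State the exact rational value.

(1) apply the feedback formula to F1, F2 -> (3*s^2 - 7*s + 2)/(2*s^2 + 6*s - 5)
(2) reduce the parallel group [F1/(1-F1*F2)], F3, F4 -> (24*s^4 - 120*s^3 + 139*s^2 - 74*s + 18)/(16*s^4 + 12*s^3 - 130*s^2 + 144*s - 45)
Evaluating the step-2 result (the overall T(s)) at s = 0 gives T(0) = 18/(-45) = -2/5.

Answer: -2/5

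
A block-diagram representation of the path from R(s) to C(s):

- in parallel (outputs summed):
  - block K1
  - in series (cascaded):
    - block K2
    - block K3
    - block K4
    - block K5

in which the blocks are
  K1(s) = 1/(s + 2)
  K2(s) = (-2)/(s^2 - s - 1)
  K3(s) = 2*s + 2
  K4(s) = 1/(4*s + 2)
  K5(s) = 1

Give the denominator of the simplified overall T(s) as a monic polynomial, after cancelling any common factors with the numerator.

First reduce the diagram to T(s).

1. combine K2, K3, K4, K5 in series, giving (-2*s - 2)/(2*s^3 - s^2 - 3*s - 1)
2. parallel reduction of K1, (K2*K3*K4*K5), giving (2*s^3 - 3*s^2 - 9*s - 5)/(2*s^4 + 3*s^3 - 5*s^2 - 7*s - 2)
That last expression is T(s), already simplified. Scaling its denominator by 1/2 (the reciprocal of the leading coefficient) yields the monic denominator.

Answer: s^4 + 3*s^3/2 - 5*s^2/2 - 7*s/2 - 1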